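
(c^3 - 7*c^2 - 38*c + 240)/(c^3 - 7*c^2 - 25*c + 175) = (c^2 - 2*c - 48)/(c^2 - 2*c - 35)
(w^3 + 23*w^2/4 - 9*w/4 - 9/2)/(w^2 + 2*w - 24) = (4*w^2 - w - 3)/(4*(w - 4))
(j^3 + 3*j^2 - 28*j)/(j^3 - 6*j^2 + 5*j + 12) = j*(j + 7)/(j^2 - 2*j - 3)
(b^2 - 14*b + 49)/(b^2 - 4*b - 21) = (b - 7)/(b + 3)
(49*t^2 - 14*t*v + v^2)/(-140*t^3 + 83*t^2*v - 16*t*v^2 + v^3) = (-7*t + v)/(20*t^2 - 9*t*v + v^2)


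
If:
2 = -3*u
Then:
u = -2/3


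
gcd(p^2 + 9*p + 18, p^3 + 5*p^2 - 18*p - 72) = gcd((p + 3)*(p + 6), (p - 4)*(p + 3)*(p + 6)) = p^2 + 9*p + 18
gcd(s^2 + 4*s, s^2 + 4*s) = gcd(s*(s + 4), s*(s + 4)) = s^2 + 4*s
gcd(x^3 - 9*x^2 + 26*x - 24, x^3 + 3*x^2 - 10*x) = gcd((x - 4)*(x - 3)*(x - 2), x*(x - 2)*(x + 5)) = x - 2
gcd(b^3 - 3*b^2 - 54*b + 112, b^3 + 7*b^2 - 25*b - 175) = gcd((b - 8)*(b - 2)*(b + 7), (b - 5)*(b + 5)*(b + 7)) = b + 7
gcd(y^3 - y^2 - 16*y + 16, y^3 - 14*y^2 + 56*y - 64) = y - 4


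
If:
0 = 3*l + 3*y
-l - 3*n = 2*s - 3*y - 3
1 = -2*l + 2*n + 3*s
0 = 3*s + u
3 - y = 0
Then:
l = -3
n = 11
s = -9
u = 27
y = 3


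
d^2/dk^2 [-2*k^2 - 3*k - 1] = -4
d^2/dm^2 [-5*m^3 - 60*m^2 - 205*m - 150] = -30*m - 120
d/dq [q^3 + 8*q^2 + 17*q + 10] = 3*q^2 + 16*q + 17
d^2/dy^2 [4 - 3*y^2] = -6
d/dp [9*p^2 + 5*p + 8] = 18*p + 5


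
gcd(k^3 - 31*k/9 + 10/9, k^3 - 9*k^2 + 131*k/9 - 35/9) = k^2 - 2*k + 5/9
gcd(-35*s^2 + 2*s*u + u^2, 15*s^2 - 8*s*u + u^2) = 5*s - u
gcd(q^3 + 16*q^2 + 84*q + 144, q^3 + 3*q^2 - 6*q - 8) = q + 4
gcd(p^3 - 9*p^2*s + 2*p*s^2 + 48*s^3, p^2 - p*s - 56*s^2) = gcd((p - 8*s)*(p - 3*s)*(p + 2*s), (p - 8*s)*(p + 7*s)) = p - 8*s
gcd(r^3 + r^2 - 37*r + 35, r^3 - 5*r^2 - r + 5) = r^2 - 6*r + 5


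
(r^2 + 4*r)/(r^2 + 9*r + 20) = r/(r + 5)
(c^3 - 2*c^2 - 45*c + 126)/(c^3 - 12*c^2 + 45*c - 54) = (c + 7)/(c - 3)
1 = 1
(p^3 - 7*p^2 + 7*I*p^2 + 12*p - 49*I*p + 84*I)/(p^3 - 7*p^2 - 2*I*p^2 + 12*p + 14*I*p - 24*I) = (p + 7*I)/(p - 2*I)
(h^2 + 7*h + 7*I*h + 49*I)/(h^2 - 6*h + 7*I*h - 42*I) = (h + 7)/(h - 6)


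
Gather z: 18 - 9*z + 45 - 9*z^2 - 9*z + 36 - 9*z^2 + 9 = -18*z^2 - 18*z + 108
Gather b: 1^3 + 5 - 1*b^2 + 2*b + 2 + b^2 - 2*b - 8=0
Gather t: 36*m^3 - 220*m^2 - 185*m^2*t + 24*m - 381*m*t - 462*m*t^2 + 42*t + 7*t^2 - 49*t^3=36*m^3 - 220*m^2 + 24*m - 49*t^3 + t^2*(7 - 462*m) + t*(-185*m^2 - 381*m + 42)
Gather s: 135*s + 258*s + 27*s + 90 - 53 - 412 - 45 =420*s - 420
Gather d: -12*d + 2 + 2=4 - 12*d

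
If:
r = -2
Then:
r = -2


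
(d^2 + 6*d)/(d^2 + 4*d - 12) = d/(d - 2)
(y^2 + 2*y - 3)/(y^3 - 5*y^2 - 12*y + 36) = (y - 1)/(y^2 - 8*y + 12)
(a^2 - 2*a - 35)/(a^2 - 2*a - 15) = (-a^2 + 2*a + 35)/(-a^2 + 2*a + 15)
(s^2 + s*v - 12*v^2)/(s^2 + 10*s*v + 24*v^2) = (s - 3*v)/(s + 6*v)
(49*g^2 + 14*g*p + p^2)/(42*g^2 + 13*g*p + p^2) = (7*g + p)/(6*g + p)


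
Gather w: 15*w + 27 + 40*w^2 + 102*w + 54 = 40*w^2 + 117*w + 81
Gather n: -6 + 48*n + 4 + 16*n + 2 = 64*n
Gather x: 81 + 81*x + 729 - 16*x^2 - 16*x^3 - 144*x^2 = -16*x^3 - 160*x^2 + 81*x + 810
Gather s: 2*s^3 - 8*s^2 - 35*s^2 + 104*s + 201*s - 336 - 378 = 2*s^3 - 43*s^2 + 305*s - 714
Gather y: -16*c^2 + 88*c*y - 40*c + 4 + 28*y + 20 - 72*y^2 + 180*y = -16*c^2 - 40*c - 72*y^2 + y*(88*c + 208) + 24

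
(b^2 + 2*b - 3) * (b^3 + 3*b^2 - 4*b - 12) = b^5 + 5*b^4 - b^3 - 29*b^2 - 12*b + 36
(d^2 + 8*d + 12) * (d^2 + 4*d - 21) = d^4 + 12*d^3 + 23*d^2 - 120*d - 252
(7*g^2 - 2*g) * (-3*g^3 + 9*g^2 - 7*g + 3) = -21*g^5 + 69*g^4 - 67*g^3 + 35*g^2 - 6*g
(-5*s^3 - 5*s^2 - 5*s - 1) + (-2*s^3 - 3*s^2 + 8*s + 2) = -7*s^3 - 8*s^2 + 3*s + 1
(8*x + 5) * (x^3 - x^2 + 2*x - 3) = 8*x^4 - 3*x^3 + 11*x^2 - 14*x - 15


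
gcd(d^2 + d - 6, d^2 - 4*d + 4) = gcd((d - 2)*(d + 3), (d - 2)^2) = d - 2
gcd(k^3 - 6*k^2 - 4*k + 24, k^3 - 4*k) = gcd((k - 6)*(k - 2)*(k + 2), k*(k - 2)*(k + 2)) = k^2 - 4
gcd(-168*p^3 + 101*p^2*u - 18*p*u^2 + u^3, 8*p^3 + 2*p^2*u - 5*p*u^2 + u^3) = 1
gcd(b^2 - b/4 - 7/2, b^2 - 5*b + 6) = b - 2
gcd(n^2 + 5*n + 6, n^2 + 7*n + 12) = n + 3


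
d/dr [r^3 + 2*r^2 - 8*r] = 3*r^2 + 4*r - 8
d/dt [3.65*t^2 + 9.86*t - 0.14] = 7.3*t + 9.86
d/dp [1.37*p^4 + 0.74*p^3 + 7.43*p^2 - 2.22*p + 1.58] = 5.48*p^3 + 2.22*p^2 + 14.86*p - 2.22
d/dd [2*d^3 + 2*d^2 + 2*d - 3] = 6*d^2 + 4*d + 2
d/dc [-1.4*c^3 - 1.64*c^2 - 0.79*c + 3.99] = -4.2*c^2 - 3.28*c - 0.79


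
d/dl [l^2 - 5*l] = 2*l - 5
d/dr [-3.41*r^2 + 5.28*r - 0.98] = 5.28 - 6.82*r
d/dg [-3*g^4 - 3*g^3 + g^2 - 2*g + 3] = -12*g^3 - 9*g^2 + 2*g - 2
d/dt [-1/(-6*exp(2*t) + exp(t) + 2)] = (1 - 12*exp(t))*exp(t)/(-6*exp(2*t) + exp(t) + 2)^2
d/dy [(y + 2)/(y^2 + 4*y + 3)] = (y^2 + 4*y - 2*(y + 2)^2 + 3)/(y^2 + 4*y + 3)^2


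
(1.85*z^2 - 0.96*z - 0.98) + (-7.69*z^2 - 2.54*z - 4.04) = -5.84*z^2 - 3.5*z - 5.02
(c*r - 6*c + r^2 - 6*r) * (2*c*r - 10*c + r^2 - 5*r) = 2*c^2*r^2 - 22*c^2*r + 60*c^2 + 3*c*r^3 - 33*c*r^2 + 90*c*r + r^4 - 11*r^3 + 30*r^2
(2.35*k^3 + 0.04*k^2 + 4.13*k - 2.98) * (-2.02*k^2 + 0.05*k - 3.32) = -4.747*k^5 + 0.0367*k^4 - 16.1426*k^3 + 6.0933*k^2 - 13.8606*k + 9.8936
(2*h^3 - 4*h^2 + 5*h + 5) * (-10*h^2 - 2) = -20*h^5 + 40*h^4 - 54*h^3 - 42*h^2 - 10*h - 10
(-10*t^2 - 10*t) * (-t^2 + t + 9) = 10*t^4 - 100*t^2 - 90*t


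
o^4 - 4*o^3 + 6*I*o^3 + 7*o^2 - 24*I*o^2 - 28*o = o*(o - 4)*(o - I)*(o + 7*I)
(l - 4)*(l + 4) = l^2 - 16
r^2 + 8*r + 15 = (r + 3)*(r + 5)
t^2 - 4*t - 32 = (t - 8)*(t + 4)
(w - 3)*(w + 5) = w^2 + 2*w - 15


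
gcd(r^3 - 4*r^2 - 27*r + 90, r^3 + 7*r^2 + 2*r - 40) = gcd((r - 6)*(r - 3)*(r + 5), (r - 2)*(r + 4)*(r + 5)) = r + 5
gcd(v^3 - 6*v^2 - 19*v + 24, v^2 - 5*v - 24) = v^2 - 5*v - 24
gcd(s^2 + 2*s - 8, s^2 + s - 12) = s + 4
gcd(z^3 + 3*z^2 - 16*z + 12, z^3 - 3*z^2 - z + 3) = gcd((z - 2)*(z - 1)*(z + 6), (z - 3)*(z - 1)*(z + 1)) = z - 1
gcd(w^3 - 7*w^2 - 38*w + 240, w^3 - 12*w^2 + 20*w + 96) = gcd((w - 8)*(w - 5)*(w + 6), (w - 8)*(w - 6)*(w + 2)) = w - 8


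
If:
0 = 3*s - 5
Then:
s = 5/3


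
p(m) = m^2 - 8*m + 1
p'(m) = 2*m - 8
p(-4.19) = 52.08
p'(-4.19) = -16.38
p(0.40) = -2.04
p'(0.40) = -7.20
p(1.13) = -6.76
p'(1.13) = -5.74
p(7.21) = -4.70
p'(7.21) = 6.42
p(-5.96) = 84.20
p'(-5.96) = -19.92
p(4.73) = -14.47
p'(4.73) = 1.46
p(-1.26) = 12.67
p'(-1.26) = -10.52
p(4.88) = -14.23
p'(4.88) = 1.76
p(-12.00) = 241.00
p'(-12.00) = -32.00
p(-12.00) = 241.00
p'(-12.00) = -32.00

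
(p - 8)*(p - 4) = p^2 - 12*p + 32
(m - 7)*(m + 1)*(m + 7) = m^3 + m^2 - 49*m - 49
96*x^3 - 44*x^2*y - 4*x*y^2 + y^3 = (-8*x + y)*(-2*x + y)*(6*x + y)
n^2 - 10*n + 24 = (n - 6)*(n - 4)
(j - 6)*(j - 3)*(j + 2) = j^3 - 7*j^2 + 36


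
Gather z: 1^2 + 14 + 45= 60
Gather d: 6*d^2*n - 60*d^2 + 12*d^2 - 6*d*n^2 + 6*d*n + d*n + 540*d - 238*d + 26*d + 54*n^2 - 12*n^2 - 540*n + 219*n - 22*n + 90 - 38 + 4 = d^2*(6*n - 48) + d*(-6*n^2 + 7*n + 328) + 42*n^2 - 343*n + 56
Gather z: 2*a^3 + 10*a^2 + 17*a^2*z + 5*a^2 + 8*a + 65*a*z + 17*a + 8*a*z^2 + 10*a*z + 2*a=2*a^3 + 15*a^2 + 8*a*z^2 + 27*a + z*(17*a^2 + 75*a)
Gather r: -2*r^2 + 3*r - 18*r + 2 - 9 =-2*r^2 - 15*r - 7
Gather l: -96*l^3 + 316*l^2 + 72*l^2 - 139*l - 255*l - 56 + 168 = -96*l^3 + 388*l^2 - 394*l + 112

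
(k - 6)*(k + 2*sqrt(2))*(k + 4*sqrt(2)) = k^3 - 6*k^2 + 6*sqrt(2)*k^2 - 36*sqrt(2)*k + 16*k - 96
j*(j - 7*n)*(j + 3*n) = j^3 - 4*j^2*n - 21*j*n^2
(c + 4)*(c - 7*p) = c^2 - 7*c*p + 4*c - 28*p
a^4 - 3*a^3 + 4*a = a*(a - 2)^2*(a + 1)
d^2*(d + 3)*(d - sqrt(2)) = d^4 - sqrt(2)*d^3 + 3*d^3 - 3*sqrt(2)*d^2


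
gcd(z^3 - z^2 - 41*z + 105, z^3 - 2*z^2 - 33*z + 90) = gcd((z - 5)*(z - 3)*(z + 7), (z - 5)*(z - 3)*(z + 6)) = z^2 - 8*z + 15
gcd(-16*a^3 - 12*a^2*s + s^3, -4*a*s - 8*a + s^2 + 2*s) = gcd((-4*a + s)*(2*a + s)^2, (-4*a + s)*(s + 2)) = -4*a + s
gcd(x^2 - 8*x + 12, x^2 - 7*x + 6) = x - 6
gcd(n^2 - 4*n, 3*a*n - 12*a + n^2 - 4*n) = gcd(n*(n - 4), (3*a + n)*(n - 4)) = n - 4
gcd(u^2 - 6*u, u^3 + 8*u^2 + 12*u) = u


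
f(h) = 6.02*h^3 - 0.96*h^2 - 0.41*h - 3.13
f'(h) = 18.06*h^2 - 1.92*h - 0.41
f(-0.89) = -7.77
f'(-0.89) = 15.60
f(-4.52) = -576.81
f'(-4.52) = 377.24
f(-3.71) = -322.23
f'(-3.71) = 255.29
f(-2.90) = -156.84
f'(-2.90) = 157.04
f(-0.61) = -4.60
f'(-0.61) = 7.48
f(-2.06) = -58.98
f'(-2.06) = 80.18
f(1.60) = 18.41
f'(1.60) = 42.75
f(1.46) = 12.96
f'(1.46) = 35.28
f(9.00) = 4304.00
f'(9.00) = 1445.17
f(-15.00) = -20530.48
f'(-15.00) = 4091.89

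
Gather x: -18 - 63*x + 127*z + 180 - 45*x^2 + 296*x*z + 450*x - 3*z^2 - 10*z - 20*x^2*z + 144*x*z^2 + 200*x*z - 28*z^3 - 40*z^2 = x^2*(-20*z - 45) + x*(144*z^2 + 496*z + 387) - 28*z^3 - 43*z^2 + 117*z + 162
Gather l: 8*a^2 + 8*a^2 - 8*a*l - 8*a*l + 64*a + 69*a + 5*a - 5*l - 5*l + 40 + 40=16*a^2 + 138*a + l*(-16*a - 10) + 80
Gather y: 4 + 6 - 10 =0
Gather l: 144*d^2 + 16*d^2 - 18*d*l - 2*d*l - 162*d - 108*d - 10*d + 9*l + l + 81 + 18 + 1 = 160*d^2 - 280*d + l*(10 - 20*d) + 100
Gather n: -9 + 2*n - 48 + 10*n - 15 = 12*n - 72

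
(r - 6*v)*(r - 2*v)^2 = r^3 - 10*r^2*v + 28*r*v^2 - 24*v^3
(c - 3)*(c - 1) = c^2 - 4*c + 3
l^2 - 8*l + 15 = (l - 5)*(l - 3)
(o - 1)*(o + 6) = o^2 + 5*o - 6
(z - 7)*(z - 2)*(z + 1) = z^3 - 8*z^2 + 5*z + 14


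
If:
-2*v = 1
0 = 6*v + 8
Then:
No Solution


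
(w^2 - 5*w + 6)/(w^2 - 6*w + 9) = (w - 2)/(w - 3)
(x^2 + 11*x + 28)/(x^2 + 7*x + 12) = (x + 7)/(x + 3)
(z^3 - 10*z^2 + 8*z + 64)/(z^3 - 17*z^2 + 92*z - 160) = (z + 2)/(z - 5)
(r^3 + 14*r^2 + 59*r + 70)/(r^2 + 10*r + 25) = (r^2 + 9*r + 14)/(r + 5)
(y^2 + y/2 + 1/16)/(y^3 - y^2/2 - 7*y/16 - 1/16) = 1/(y - 1)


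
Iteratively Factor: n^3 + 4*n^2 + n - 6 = (n + 3)*(n^2 + n - 2) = (n - 1)*(n + 3)*(n + 2)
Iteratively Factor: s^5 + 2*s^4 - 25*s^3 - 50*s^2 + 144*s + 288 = (s - 3)*(s^4 + 5*s^3 - 10*s^2 - 80*s - 96) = (s - 3)*(s + 2)*(s^3 + 3*s^2 - 16*s - 48) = (s - 3)*(s + 2)*(s + 4)*(s^2 - s - 12) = (s - 3)*(s + 2)*(s + 3)*(s + 4)*(s - 4)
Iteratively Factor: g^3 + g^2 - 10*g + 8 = (g - 1)*(g^2 + 2*g - 8) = (g - 2)*(g - 1)*(g + 4)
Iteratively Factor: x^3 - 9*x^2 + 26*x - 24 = (x - 3)*(x^2 - 6*x + 8) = (x - 3)*(x - 2)*(x - 4)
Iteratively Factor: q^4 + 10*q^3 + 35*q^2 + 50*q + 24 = (q + 4)*(q^3 + 6*q^2 + 11*q + 6) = (q + 1)*(q + 4)*(q^2 + 5*q + 6) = (q + 1)*(q + 2)*(q + 4)*(q + 3)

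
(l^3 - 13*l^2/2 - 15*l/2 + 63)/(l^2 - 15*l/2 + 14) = (l^2 - 3*l - 18)/(l - 4)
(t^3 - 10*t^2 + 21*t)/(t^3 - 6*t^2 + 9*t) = (t - 7)/(t - 3)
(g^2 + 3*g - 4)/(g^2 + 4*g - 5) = (g + 4)/(g + 5)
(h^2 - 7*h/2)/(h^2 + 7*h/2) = (2*h - 7)/(2*h + 7)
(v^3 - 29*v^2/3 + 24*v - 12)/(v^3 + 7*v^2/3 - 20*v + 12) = (v - 6)/(v + 6)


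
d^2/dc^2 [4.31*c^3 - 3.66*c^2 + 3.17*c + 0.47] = 25.86*c - 7.32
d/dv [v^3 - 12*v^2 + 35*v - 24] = 3*v^2 - 24*v + 35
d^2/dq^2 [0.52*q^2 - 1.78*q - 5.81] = 1.04000000000000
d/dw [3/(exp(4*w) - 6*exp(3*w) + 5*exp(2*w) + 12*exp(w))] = 6*(-2*exp(3*w) + 9*exp(2*w) - 5*exp(w) - 6)*exp(-w)/(exp(3*w) - 6*exp(2*w) + 5*exp(w) + 12)^2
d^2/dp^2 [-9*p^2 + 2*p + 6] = -18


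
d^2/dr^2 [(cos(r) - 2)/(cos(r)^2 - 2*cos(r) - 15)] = (9*sin(r)^4*cos(r) - 6*sin(r)^4 + 158*sin(r)^2 + 491*cos(r)/2 + 27*cos(3*r) - cos(5*r)/2 - 16)/(sin(r)^2 + 2*cos(r) + 14)^3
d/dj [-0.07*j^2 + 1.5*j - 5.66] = 1.5 - 0.14*j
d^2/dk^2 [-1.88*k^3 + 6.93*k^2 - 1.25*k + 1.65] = 13.86 - 11.28*k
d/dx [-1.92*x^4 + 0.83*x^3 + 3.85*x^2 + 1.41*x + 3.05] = -7.68*x^3 + 2.49*x^2 + 7.7*x + 1.41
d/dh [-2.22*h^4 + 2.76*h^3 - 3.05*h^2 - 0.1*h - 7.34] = -8.88*h^3 + 8.28*h^2 - 6.1*h - 0.1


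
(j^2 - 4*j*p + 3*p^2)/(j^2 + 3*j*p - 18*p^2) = (j - p)/(j + 6*p)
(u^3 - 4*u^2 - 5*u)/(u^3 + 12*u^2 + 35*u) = (u^2 - 4*u - 5)/(u^2 + 12*u + 35)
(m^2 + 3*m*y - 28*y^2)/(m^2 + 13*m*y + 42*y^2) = (m - 4*y)/(m + 6*y)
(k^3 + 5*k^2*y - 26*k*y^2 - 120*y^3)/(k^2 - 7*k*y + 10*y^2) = (-k^2 - 10*k*y - 24*y^2)/(-k + 2*y)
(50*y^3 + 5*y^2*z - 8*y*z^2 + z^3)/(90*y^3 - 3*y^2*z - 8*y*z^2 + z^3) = (10*y^2 + 3*y*z - z^2)/(18*y^2 + 3*y*z - z^2)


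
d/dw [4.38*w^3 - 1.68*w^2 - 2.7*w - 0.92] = 13.14*w^2 - 3.36*w - 2.7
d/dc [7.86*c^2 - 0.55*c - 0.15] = 15.72*c - 0.55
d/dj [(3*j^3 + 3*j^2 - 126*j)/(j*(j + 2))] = 3*(j^2 + 4*j + 44)/(j^2 + 4*j + 4)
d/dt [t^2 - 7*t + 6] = 2*t - 7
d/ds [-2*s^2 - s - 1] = -4*s - 1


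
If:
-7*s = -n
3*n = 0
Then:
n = 0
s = 0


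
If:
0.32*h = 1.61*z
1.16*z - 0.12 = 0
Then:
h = 0.52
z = 0.10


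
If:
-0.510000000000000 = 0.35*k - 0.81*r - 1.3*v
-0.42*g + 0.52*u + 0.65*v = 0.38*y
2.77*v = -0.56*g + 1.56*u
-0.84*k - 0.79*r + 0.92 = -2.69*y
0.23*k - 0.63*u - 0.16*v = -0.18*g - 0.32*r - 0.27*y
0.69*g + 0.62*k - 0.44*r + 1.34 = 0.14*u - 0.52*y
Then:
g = -0.35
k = -1.09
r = 0.46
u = -0.45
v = -0.18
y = -0.55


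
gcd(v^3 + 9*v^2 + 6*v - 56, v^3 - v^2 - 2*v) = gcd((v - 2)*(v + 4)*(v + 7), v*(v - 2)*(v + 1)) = v - 2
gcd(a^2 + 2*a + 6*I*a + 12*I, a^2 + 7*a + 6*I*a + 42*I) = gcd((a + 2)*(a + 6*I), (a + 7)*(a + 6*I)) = a + 6*I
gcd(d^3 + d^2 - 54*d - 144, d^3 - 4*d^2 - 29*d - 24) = d^2 - 5*d - 24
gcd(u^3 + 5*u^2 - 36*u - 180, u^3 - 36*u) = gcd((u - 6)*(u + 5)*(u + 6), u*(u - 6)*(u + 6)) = u^2 - 36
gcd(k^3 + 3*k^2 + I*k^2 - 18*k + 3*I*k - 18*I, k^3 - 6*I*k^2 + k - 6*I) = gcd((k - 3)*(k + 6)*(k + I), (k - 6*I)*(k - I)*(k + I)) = k + I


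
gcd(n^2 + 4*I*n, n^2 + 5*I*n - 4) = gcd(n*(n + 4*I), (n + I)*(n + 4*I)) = n + 4*I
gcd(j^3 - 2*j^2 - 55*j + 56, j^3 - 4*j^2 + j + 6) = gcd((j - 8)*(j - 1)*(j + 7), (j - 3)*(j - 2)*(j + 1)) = 1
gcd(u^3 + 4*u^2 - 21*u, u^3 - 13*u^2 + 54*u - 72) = u - 3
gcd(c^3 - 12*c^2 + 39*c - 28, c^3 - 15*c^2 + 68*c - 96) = c - 4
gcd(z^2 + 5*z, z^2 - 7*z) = z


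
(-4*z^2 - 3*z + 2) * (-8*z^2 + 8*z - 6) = 32*z^4 - 8*z^3 - 16*z^2 + 34*z - 12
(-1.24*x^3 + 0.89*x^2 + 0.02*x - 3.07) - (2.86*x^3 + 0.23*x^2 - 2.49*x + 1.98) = -4.1*x^3 + 0.66*x^2 + 2.51*x - 5.05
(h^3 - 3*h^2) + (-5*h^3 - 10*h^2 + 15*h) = -4*h^3 - 13*h^2 + 15*h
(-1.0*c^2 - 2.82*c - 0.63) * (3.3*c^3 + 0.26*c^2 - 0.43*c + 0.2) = -3.3*c^5 - 9.566*c^4 - 2.3822*c^3 + 0.8488*c^2 - 0.2931*c - 0.126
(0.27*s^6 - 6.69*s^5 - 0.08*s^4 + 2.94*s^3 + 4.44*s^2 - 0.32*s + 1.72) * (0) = 0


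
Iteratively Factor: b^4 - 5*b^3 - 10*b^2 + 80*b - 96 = (b + 4)*(b^3 - 9*b^2 + 26*b - 24) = (b - 3)*(b + 4)*(b^2 - 6*b + 8) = (b - 4)*(b - 3)*(b + 4)*(b - 2)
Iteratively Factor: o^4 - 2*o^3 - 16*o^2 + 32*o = (o - 4)*(o^3 + 2*o^2 - 8*o) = o*(o - 4)*(o^2 + 2*o - 8) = o*(o - 4)*(o + 4)*(o - 2)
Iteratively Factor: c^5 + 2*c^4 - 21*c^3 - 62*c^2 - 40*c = (c + 2)*(c^4 - 21*c^2 - 20*c) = c*(c + 2)*(c^3 - 21*c - 20) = c*(c - 5)*(c + 2)*(c^2 + 5*c + 4) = c*(c - 5)*(c + 1)*(c + 2)*(c + 4)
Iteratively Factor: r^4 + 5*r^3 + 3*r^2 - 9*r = (r + 3)*(r^3 + 2*r^2 - 3*r) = (r + 3)^2*(r^2 - r) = (r - 1)*(r + 3)^2*(r)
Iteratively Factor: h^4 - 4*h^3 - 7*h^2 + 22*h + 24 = (h + 1)*(h^3 - 5*h^2 - 2*h + 24) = (h + 1)*(h + 2)*(h^2 - 7*h + 12) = (h - 4)*(h + 1)*(h + 2)*(h - 3)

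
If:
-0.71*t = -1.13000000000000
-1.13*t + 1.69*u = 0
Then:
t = 1.59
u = 1.06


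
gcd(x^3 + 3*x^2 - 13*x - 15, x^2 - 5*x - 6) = x + 1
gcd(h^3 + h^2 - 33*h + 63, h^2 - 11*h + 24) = h - 3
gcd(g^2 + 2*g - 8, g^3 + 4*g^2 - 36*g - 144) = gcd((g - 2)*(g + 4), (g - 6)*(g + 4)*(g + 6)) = g + 4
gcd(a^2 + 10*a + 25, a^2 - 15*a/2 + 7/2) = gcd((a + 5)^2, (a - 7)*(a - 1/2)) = 1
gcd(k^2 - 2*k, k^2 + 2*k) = k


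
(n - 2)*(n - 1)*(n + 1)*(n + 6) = n^4 + 4*n^3 - 13*n^2 - 4*n + 12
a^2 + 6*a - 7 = (a - 1)*(a + 7)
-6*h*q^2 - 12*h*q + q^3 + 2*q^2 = q*(-6*h + q)*(q + 2)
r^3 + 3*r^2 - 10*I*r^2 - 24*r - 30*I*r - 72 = (r + 3)*(r - 6*I)*(r - 4*I)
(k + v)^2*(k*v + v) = k^3*v + 2*k^2*v^2 + k^2*v + k*v^3 + 2*k*v^2 + v^3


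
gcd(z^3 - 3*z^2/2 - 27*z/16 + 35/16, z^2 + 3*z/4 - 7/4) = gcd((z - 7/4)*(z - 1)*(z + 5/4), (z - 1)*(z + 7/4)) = z - 1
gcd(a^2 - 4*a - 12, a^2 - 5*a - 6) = a - 6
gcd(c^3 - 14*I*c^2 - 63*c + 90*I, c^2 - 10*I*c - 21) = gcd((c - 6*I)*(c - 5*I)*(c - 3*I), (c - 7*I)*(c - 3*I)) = c - 3*I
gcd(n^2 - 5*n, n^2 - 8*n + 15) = n - 5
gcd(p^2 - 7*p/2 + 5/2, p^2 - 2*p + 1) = p - 1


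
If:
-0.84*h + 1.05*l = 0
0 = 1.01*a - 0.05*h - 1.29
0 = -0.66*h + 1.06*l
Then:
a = 1.28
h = 0.00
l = 0.00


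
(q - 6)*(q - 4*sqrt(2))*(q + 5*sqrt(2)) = q^3 - 6*q^2 + sqrt(2)*q^2 - 40*q - 6*sqrt(2)*q + 240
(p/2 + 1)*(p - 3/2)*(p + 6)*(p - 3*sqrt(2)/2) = p^4/2 - 3*sqrt(2)*p^3/4 + 13*p^3/4 - 39*sqrt(2)*p^2/8 - 9*p + 27*sqrt(2)/2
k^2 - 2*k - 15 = (k - 5)*(k + 3)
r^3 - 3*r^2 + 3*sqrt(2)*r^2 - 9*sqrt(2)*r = r*(r - 3)*(r + 3*sqrt(2))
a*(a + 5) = a^2 + 5*a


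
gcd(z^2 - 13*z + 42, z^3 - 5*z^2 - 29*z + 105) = z - 7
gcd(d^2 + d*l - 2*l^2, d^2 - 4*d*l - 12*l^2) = d + 2*l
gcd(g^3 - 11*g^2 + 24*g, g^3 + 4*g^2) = g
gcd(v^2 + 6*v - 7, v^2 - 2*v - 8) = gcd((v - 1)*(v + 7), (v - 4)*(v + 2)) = 1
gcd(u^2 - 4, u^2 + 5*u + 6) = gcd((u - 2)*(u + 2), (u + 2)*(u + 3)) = u + 2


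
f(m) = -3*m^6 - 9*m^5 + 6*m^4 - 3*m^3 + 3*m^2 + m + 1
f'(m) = -18*m^5 - 45*m^4 + 24*m^3 - 9*m^2 + 6*m + 1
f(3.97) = -19265.87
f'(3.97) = -27544.69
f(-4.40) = -4367.39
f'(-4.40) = 10574.43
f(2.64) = -1909.00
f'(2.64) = -4098.48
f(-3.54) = 209.79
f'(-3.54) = 1742.10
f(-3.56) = 173.90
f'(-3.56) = 1847.38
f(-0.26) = 1.03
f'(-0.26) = -1.77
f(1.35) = -38.15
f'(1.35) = -178.43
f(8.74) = -1762919.77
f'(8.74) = -1165161.42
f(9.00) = -2088332.00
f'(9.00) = -1341305.00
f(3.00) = -3938.00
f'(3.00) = -7433.00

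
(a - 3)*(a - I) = a^2 - 3*a - I*a + 3*I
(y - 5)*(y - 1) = y^2 - 6*y + 5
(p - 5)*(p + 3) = p^2 - 2*p - 15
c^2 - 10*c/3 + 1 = (c - 3)*(c - 1/3)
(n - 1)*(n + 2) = n^2 + n - 2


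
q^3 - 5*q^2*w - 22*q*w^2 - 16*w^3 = (q - 8*w)*(q + w)*(q + 2*w)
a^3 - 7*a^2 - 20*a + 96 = (a - 8)*(a - 3)*(a + 4)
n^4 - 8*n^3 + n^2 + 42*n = n*(n - 7)*(n - 3)*(n + 2)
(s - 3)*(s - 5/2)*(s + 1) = s^3 - 9*s^2/2 + 2*s + 15/2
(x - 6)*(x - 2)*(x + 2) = x^3 - 6*x^2 - 4*x + 24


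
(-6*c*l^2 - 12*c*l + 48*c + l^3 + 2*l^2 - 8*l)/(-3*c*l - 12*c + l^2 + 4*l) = (6*c*l - 12*c - l^2 + 2*l)/(3*c - l)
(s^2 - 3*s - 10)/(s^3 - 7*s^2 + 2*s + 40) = 1/(s - 4)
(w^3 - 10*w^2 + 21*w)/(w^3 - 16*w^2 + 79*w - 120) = w*(w - 7)/(w^2 - 13*w + 40)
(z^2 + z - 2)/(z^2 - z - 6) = (z - 1)/(z - 3)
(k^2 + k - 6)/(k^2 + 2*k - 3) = (k - 2)/(k - 1)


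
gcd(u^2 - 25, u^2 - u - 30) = u + 5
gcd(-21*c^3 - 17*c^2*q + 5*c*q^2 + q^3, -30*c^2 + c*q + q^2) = 1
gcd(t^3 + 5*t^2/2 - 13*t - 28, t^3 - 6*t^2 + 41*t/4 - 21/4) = t - 7/2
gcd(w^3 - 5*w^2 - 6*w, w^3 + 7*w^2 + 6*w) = w^2 + w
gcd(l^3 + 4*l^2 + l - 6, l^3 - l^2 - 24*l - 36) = l^2 + 5*l + 6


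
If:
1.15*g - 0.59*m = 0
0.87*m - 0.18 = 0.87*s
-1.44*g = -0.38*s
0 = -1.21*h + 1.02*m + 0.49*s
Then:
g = -0.11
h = -0.36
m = -0.22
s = -0.43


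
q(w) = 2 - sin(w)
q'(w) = -cos(w)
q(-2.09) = 2.87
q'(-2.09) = 0.50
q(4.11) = 2.82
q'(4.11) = 0.57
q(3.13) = 1.99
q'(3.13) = 1.00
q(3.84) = 2.64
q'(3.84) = 0.77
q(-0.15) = 2.15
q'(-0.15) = -0.99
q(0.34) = 1.67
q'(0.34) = -0.94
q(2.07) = 1.12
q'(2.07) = 0.48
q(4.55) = 2.99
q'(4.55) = 0.16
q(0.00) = 2.00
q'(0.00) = -1.00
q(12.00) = 2.54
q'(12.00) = -0.84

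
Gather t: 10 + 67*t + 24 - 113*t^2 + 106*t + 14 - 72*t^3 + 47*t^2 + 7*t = -72*t^3 - 66*t^2 + 180*t + 48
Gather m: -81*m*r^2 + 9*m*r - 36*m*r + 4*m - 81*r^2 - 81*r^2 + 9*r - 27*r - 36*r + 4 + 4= m*(-81*r^2 - 27*r + 4) - 162*r^2 - 54*r + 8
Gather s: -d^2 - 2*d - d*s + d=-d^2 - d*s - d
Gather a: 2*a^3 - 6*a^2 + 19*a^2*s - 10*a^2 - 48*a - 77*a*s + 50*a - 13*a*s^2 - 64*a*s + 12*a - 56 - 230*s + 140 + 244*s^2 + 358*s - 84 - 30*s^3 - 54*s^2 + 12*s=2*a^3 + a^2*(19*s - 16) + a*(-13*s^2 - 141*s + 14) - 30*s^3 + 190*s^2 + 140*s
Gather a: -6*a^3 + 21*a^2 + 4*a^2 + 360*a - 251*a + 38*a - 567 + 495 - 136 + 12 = -6*a^3 + 25*a^2 + 147*a - 196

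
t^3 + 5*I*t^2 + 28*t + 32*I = (t - 4*I)*(t + I)*(t + 8*I)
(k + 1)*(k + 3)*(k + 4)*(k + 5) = k^4 + 13*k^3 + 59*k^2 + 107*k + 60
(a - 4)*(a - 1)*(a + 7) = a^3 + 2*a^2 - 31*a + 28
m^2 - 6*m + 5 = (m - 5)*(m - 1)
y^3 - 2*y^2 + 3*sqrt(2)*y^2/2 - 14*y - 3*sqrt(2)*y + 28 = (y - 2)*(y - 2*sqrt(2))*(y + 7*sqrt(2)/2)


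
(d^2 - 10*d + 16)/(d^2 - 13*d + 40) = (d - 2)/(d - 5)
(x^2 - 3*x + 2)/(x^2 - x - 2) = (x - 1)/(x + 1)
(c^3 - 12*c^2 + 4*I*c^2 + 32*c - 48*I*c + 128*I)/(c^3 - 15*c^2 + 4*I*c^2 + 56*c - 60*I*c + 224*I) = (c - 4)/(c - 7)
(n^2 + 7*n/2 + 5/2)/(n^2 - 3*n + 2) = (2*n^2 + 7*n + 5)/(2*(n^2 - 3*n + 2))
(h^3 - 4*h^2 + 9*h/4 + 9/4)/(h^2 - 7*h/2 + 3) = (2*h^2 - 5*h - 3)/(2*(h - 2))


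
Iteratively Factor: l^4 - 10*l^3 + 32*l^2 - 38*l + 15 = (l - 1)*(l^3 - 9*l^2 + 23*l - 15) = (l - 3)*(l - 1)*(l^2 - 6*l + 5) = (l - 3)*(l - 1)^2*(l - 5)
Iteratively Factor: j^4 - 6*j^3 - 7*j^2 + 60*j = (j - 5)*(j^3 - j^2 - 12*j) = j*(j - 5)*(j^2 - j - 12) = j*(j - 5)*(j + 3)*(j - 4)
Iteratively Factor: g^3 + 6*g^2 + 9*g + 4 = (g + 1)*(g^2 + 5*g + 4) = (g + 1)*(g + 4)*(g + 1)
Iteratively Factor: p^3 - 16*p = (p - 4)*(p^2 + 4*p) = (p - 4)*(p + 4)*(p)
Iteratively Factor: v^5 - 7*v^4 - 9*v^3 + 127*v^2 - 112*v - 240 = (v + 1)*(v^4 - 8*v^3 - v^2 + 128*v - 240) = (v + 1)*(v + 4)*(v^3 - 12*v^2 + 47*v - 60) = (v - 4)*(v + 1)*(v + 4)*(v^2 - 8*v + 15) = (v - 5)*(v - 4)*(v + 1)*(v + 4)*(v - 3)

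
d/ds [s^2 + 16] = 2*s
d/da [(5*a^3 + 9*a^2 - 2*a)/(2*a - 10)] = (5*a^3 - 33*a^2 - 45*a + 5)/(a^2 - 10*a + 25)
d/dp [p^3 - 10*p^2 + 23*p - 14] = 3*p^2 - 20*p + 23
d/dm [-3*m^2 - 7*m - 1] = -6*m - 7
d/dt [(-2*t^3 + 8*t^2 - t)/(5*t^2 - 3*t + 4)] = (-10*t^4 + 12*t^3 - 43*t^2 + 64*t - 4)/(25*t^4 - 30*t^3 + 49*t^2 - 24*t + 16)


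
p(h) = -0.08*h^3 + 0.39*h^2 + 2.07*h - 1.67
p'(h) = -0.24*h^2 + 0.78*h + 2.07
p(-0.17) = -2.01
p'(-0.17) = 1.93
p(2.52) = 4.74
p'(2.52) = 2.51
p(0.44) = -0.69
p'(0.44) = 2.37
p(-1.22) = -3.47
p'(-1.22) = 0.76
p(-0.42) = -2.46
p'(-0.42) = 1.70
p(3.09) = 6.09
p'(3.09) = 2.19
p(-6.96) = 29.79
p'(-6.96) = -14.98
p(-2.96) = -2.31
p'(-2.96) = -2.34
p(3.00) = 5.89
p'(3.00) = 2.25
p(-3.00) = -2.21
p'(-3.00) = -2.43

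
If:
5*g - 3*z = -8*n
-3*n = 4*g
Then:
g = -9*z/17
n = 12*z/17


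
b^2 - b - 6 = (b - 3)*(b + 2)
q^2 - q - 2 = (q - 2)*(q + 1)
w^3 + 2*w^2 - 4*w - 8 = (w - 2)*(w + 2)^2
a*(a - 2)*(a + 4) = a^3 + 2*a^2 - 8*a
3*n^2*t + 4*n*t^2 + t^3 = t*(n + t)*(3*n + t)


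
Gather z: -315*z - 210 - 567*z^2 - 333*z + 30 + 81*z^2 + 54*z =-486*z^2 - 594*z - 180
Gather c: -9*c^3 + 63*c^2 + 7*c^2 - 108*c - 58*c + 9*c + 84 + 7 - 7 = -9*c^3 + 70*c^2 - 157*c + 84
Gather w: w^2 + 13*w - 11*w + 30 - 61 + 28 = w^2 + 2*w - 3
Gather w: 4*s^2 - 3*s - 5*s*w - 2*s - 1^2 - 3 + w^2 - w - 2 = 4*s^2 - 5*s + w^2 + w*(-5*s - 1) - 6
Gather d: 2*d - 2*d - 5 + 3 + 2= 0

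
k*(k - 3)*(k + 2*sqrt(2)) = k^3 - 3*k^2 + 2*sqrt(2)*k^2 - 6*sqrt(2)*k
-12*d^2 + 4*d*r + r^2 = (-2*d + r)*(6*d + r)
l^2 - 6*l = l*(l - 6)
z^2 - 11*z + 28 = (z - 7)*(z - 4)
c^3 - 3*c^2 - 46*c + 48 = (c - 8)*(c - 1)*(c + 6)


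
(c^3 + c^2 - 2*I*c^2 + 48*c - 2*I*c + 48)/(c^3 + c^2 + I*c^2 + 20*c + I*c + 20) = (c^2 - 2*I*c + 48)/(c^2 + I*c + 20)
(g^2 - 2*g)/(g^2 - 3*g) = (g - 2)/(g - 3)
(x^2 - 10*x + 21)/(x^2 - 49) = (x - 3)/(x + 7)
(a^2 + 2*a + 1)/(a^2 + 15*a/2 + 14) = 2*(a^2 + 2*a + 1)/(2*a^2 + 15*a + 28)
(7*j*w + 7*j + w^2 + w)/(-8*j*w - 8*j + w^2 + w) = (7*j + w)/(-8*j + w)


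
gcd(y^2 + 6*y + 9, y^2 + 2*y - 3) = y + 3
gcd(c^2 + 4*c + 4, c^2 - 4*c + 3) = 1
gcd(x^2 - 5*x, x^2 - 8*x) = x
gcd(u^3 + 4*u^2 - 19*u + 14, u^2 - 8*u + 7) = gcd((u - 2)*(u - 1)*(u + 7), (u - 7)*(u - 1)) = u - 1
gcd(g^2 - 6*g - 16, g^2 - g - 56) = g - 8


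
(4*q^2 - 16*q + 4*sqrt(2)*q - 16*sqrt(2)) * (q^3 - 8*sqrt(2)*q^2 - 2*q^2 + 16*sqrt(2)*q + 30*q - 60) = 4*q^5 - 28*sqrt(2)*q^4 - 24*q^4 + 88*q^3 + 168*sqrt(2)*q^3 - 336*q^2 - 104*sqrt(2)*q^2 - 720*sqrt(2)*q + 448*q + 960*sqrt(2)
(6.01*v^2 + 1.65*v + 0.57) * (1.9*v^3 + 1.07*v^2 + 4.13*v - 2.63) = 11.419*v^5 + 9.5657*v^4 + 27.6698*v^3 - 8.3819*v^2 - 1.9854*v - 1.4991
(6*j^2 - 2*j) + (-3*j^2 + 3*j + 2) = 3*j^2 + j + 2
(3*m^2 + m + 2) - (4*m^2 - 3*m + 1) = -m^2 + 4*m + 1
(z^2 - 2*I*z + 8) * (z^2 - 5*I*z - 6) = z^4 - 7*I*z^3 - 8*z^2 - 28*I*z - 48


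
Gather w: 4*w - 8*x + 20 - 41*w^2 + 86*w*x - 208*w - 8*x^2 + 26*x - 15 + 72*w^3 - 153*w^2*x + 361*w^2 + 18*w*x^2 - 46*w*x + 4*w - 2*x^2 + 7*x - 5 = 72*w^3 + w^2*(320 - 153*x) + w*(18*x^2 + 40*x - 200) - 10*x^2 + 25*x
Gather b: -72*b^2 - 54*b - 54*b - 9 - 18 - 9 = -72*b^2 - 108*b - 36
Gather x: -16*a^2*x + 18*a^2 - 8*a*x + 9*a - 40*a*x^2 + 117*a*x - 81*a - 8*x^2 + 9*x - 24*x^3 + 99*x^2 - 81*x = 18*a^2 - 72*a - 24*x^3 + x^2*(91 - 40*a) + x*(-16*a^2 + 109*a - 72)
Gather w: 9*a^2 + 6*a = 9*a^2 + 6*a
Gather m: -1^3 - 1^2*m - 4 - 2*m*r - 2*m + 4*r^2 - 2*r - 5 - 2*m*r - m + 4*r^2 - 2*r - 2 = m*(-4*r - 4) + 8*r^2 - 4*r - 12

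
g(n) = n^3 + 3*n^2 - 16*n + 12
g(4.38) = 83.50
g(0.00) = 12.00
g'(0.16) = -14.96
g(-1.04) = 30.76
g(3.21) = 24.63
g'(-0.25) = -17.31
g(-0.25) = 16.17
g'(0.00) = -16.00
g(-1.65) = 42.08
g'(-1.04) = -19.00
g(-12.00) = -1092.00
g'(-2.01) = -15.94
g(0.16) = 9.52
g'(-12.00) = 344.00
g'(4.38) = 67.83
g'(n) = 3*n^2 + 6*n - 16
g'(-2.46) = -12.61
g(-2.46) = 54.63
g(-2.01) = 48.16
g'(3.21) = 34.17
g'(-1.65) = -17.73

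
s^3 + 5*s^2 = s^2*(s + 5)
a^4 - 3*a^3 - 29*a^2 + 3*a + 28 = (a - 7)*(a - 1)*(a + 1)*(a + 4)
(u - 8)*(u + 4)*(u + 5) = u^3 + u^2 - 52*u - 160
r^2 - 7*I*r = r*(r - 7*I)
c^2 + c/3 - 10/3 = (c - 5/3)*(c + 2)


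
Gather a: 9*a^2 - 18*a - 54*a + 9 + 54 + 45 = 9*a^2 - 72*a + 108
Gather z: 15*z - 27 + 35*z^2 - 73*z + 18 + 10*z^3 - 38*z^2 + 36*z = 10*z^3 - 3*z^2 - 22*z - 9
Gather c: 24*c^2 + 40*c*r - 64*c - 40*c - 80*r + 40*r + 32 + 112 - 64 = 24*c^2 + c*(40*r - 104) - 40*r + 80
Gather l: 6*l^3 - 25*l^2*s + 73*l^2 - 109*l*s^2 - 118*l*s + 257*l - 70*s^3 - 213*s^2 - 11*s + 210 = 6*l^3 + l^2*(73 - 25*s) + l*(-109*s^2 - 118*s + 257) - 70*s^3 - 213*s^2 - 11*s + 210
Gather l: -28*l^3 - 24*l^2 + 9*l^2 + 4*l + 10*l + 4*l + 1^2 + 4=-28*l^3 - 15*l^2 + 18*l + 5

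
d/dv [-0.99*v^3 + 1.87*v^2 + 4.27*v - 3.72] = -2.97*v^2 + 3.74*v + 4.27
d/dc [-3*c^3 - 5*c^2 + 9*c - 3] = -9*c^2 - 10*c + 9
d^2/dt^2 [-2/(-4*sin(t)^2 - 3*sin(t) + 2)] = 2*(-64*sin(t)^4 - 36*sin(t)^3 + 55*sin(t)^2 + 66*sin(t) + 34)/(3*sin(t) - 2*cos(2*t))^3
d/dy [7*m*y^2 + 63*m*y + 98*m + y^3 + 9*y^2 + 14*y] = 14*m*y + 63*m + 3*y^2 + 18*y + 14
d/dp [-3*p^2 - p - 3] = -6*p - 1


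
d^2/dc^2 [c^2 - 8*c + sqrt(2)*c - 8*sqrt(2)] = 2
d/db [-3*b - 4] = -3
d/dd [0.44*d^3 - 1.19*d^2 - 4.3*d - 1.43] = 1.32*d^2 - 2.38*d - 4.3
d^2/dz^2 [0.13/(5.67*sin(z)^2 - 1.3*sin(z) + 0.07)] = (-16.717428*sin(z)^4 + 2.87469*sin(z)^3 + 25.06283*sin(z)^2 - 5.76121*sin(z) + 0.336206)/(5.67*sin(z)^2 - 1.3*sin(z) + 0.07)^3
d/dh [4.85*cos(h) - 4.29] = -4.85*sin(h)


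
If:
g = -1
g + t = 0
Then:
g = -1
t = 1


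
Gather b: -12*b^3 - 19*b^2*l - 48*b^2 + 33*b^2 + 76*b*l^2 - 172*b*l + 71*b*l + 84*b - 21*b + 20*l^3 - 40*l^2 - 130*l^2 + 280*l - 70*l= -12*b^3 + b^2*(-19*l - 15) + b*(76*l^2 - 101*l + 63) + 20*l^3 - 170*l^2 + 210*l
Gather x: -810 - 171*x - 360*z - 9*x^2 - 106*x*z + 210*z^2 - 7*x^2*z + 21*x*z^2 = x^2*(-7*z - 9) + x*(21*z^2 - 106*z - 171) + 210*z^2 - 360*z - 810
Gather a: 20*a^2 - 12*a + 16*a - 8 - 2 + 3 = 20*a^2 + 4*a - 7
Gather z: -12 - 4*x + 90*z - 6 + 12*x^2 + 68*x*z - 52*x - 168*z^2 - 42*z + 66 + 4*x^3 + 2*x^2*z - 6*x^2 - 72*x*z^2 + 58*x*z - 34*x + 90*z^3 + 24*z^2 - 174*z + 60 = 4*x^3 + 6*x^2 - 90*x + 90*z^3 + z^2*(-72*x - 144) + z*(2*x^2 + 126*x - 126) + 108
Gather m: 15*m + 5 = 15*m + 5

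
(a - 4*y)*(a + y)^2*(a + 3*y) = a^4 + a^3*y - 13*a^2*y^2 - 25*a*y^3 - 12*y^4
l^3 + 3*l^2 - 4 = (l - 1)*(l + 2)^2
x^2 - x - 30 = (x - 6)*(x + 5)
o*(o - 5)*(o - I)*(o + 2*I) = o^4 - 5*o^3 + I*o^3 + 2*o^2 - 5*I*o^2 - 10*o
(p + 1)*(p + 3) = p^2 + 4*p + 3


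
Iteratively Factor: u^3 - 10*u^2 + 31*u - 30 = (u - 3)*(u^2 - 7*u + 10) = (u - 3)*(u - 2)*(u - 5)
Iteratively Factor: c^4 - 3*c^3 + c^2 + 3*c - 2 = (c - 2)*(c^3 - c^2 - c + 1) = (c - 2)*(c - 1)*(c^2 - 1) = (c - 2)*(c - 1)^2*(c + 1)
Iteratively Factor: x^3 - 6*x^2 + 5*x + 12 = (x - 3)*(x^2 - 3*x - 4) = (x - 3)*(x + 1)*(x - 4)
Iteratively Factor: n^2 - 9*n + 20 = (n - 4)*(n - 5)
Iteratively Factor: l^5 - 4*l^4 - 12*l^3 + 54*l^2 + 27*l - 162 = (l - 3)*(l^4 - l^3 - 15*l^2 + 9*l + 54) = (l - 3)*(l + 3)*(l^3 - 4*l^2 - 3*l + 18) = (l - 3)^2*(l + 3)*(l^2 - l - 6) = (l - 3)^3*(l + 3)*(l + 2)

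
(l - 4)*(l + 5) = l^2 + l - 20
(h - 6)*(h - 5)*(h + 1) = h^3 - 10*h^2 + 19*h + 30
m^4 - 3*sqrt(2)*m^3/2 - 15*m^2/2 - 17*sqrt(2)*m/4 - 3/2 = (m - 3*sqrt(2))*(m + sqrt(2)/2)^3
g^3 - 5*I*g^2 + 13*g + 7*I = (g - 7*I)*(g + I)^2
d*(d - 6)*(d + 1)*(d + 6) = d^4 + d^3 - 36*d^2 - 36*d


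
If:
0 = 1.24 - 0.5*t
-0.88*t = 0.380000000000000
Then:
No Solution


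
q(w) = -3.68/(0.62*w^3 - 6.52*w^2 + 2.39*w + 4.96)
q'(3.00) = -0.08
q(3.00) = 0.12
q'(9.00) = 0.05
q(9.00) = 0.07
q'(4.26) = -0.02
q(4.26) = 0.07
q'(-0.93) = 5.13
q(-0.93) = 1.08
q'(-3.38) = 0.02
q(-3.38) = 0.04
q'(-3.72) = 0.02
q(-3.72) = 0.03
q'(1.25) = -38.24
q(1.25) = 3.58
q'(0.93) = -7.17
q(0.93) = -1.80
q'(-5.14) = 0.01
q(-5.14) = 0.01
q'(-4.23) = 0.01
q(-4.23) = 0.02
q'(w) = -3.68*(-1.86*w^2 + 13.04*w - 2.39)/(0.62*w^3 - 6.52*w^2 + 2.39*w + 4.96)^2 = (6.8448*w^2 - 47.9872*w + 8.7952)/(0.62*w^3 - 6.52*w^2 + 2.39*w + 4.96)^2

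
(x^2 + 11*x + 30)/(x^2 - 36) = (x + 5)/(x - 6)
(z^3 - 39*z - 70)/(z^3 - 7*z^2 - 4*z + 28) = (z + 5)/(z - 2)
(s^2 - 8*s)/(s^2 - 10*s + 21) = s*(s - 8)/(s^2 - 10*s + 21)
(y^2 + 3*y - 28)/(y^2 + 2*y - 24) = (y + 7)/(y + 6)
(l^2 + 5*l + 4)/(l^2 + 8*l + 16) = (l + 1)/(l + 4)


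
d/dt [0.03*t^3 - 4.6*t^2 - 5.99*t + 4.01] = 0.09*t^2 - 9.2*t - 5.99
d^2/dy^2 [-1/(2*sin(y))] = (sin(y)^2 - 2)/(2*sin(y)^3)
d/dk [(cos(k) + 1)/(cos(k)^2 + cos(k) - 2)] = (cos(k)^2 + 2*cos(k) + 3)*sin(k)/(cos(k)^2 + cos(k) - 2)^2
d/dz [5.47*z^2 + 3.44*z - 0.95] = 10.94*z + 3.44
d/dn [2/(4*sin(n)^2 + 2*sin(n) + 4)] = -(4*sin(n) + 1)*cos(n)/(sin(n) - cos(2*n) + 3)^2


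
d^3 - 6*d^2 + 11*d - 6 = (d - 3)*(d - 2)*(d - 1)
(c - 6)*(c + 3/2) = c^2 - 9*c/2 - 9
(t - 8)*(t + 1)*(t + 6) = t^3 - t^2 - 50*t - 48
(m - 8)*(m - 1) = m^2 - 9*m + 8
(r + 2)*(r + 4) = r^2 + 6*r + 8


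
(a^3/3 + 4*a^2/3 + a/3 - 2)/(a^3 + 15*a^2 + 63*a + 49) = (a^3 + 4*a^2 + a - 6)/(3*(a^3 + 15*a^2 + 63*a + 49))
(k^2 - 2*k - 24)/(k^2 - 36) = (k + 4)/(k + 6)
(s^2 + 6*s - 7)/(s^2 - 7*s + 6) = (s + 7)/(s - 6)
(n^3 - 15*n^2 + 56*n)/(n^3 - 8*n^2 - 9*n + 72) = n*(n - 7)/(n^2 - 9)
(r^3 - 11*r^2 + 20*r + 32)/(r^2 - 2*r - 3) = (r^2 - 12*r + 32)/(r - 3)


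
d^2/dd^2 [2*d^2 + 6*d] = 4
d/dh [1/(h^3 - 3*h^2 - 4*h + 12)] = (-3*h^2 + 6*h + 4)/(h^3 - 3*h^2 - 4*h + 12)^2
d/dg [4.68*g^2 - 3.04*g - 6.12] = 9.36*g - 3.04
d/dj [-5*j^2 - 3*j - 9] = -10*j - 3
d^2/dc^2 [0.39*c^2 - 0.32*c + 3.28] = 0.780000000000000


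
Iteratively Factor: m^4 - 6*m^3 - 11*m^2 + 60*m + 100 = (m - 5)*(m^3 - m^2 - 16*m - 20) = (m - 5)^2*(m^2 + 4*m + 4) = (m - 5)^2*(m + 2)*(m + 2)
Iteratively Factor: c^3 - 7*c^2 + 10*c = (c - 2)*(c^2 - 5*c) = c*(c - 2)*(c - 5)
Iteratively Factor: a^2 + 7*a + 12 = (a + 4)*(a + 3)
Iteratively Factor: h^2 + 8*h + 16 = (h + 4)*(h + 4)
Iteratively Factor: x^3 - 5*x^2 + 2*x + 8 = (x - 2)*(x^2 - 3*x - 4) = (x - 2)*(x + 1)*(x - 4)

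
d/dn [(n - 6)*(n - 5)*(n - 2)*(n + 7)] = 4*n^3 - 18*n^2 - 78*n + 304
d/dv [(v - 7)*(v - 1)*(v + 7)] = 3*v^2 - 2*v - 49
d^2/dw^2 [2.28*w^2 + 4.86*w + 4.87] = 4.56000000000000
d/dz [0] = 0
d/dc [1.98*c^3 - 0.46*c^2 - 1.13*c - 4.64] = 5.94*c^2 - 0.92*c - 1.13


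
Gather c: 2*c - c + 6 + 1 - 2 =c + 5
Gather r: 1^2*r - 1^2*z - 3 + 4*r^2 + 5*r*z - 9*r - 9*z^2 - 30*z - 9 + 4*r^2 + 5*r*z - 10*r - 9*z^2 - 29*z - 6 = 8*r^2 + r*(10*z - 18) - 18*z^2 - 60*z - 18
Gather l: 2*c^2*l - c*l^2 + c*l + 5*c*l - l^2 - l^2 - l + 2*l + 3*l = l^2*(-c - 2) + l*(2*c^2 + 6*c + 4)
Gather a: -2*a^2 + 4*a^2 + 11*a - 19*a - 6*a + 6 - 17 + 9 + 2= 2*a^2 - 14*a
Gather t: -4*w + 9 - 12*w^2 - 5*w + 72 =-12*w^2 - 9*w + 81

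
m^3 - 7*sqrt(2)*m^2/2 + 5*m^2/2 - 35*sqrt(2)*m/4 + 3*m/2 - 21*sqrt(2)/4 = (m + 1)*(m + 3/2)*(m - 7*sqrt(2)/2)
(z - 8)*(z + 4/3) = z^2 - 20*z/3 - 32/3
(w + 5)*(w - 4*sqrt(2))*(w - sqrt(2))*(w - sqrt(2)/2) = w^4 - 11*sqrt(2)*w^3/2 + 5*w^3 - 55*sqrt(2)*w^2/2 + 13*w^2 - 4*sqrt(2)*w + 65*w - 20*sqrt(2)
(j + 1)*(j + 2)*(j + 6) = j^3 + 9*j^2 + 20*j + 12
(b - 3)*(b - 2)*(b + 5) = b^3 - 19*b + 30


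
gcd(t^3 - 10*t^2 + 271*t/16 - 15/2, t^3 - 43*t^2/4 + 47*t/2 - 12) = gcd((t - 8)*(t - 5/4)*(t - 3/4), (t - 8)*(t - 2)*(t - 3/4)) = t^2 - 35*t/4 + 6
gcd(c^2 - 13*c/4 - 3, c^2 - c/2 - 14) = c - 4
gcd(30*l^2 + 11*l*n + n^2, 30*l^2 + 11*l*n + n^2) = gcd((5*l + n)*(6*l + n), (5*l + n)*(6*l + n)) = 30*l^2 + 11*l*n + n^2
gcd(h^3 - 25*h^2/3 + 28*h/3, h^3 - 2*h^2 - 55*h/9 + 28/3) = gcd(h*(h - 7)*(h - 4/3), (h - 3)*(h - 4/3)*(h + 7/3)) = h - 4/3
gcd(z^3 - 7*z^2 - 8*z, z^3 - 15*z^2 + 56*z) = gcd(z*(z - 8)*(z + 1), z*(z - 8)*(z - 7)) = z^2 - 8*z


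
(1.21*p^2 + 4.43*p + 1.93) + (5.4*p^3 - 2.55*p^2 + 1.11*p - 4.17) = 5.4*p^3 - 1.34*p^2 + 5.54*p - 2.24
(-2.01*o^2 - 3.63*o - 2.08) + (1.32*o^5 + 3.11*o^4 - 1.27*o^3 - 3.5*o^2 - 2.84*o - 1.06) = 1.32*o^5 + 3.11*o^4 - 1.27*o^3 - 5.51*o^2 - 6.47*o - 3.14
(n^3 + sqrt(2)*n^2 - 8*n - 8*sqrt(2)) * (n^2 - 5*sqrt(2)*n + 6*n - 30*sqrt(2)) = n^5 - 4*sqrt(2)*n^4 + 6*n^4 - 24*sqrt(2)*n^3 - 18*n^3 - 108*n^2 + 32*sqrt(2)*n^2 + 80*n + 192*sqrt(2)*n + 480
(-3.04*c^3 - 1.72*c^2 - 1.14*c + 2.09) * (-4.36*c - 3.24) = 13.2544*c^4 + 17.3488*c^3 + 10.5432*c^2 - 5.4188*c - 6.7716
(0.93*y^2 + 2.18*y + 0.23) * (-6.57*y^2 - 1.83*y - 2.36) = -6.1101*y^4 - 16.0245*y^3 - 7.6953*y^2 - 5.5657*y - 0.5428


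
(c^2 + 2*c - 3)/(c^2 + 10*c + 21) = (c - 1)/(c + 7)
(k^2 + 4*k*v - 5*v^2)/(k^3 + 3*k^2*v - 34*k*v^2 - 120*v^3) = (-k + v)/(-k^2 + 2*k*v + 24*v^2)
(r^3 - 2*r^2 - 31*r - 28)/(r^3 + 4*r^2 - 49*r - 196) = (r + 1)/(r + 7)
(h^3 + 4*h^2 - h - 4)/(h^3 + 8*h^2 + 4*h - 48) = (h^2 - 1)/(h^2 + 4*h - 12)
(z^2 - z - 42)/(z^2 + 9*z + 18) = (z - 7)/(z + 3)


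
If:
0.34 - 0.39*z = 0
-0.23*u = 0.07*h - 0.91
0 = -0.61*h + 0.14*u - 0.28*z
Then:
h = 0.47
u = 3.81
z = 0.87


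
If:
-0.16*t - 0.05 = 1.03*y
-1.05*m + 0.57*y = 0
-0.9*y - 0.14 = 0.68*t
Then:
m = -0.01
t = -0.18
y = -0.02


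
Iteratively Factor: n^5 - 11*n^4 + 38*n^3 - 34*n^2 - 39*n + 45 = (n - 1)*(n^4 - 10*n^3 + 28*n^2 - 6*n - 45) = (n - 3)*(n - 1)*(n^3 - 7*n^2 + 7*n + 15) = (n - 3)*(n - 1)*(n + 1)*(n^2 - 8*n + 15) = (n - 5)*(n - 3)*(n - 1)*(n + 1)*(n - 3)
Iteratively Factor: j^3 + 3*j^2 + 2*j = (j + 2)*(j^2 + j) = (j + 1)*(j + 2)*(j)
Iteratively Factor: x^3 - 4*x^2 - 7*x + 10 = (x - 1)*(x^2 - 3*x - 10) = (x - 5)*(x - 1)*(x + 2)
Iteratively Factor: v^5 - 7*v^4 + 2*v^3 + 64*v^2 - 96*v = (v - 4)*(v^4 - 3*v^3 - 10*v^2 + 24*v) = v*(v - 4)*(v^3 - 3*v^2 - 10*v + 24) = v*(v - 4)*(v + 3)*(v^2 - 6*v + 8) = v*(v - 4)*(v - 2)*(v + 3)*(v - 4)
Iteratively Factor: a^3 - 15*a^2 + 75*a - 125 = (a - 5)*(a^2 - 10*a + 25) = (a - 5)^2*(a - 5)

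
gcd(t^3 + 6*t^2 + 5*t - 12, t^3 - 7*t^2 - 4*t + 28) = 1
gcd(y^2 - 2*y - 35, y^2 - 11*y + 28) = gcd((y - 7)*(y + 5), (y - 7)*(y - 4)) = y - 7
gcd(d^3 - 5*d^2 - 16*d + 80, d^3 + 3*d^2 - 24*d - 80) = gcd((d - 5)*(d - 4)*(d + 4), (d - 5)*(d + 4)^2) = d^2 - d - 20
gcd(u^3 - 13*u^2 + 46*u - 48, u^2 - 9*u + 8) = u - 8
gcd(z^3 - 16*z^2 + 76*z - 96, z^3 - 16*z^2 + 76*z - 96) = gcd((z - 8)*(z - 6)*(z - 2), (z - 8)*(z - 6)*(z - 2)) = z^3 - 16*z^2 + 76*z - 96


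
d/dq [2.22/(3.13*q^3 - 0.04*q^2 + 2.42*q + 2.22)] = (-20.8458*q^2 + 0.1776*q - 5.3724)/(3.13*q^3 - 0.04*q^2 + 2.42*q + 2.22)^2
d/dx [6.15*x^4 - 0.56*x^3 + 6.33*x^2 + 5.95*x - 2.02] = 24.6*x^3 - 1.68*x^2 + 12.66*x + 5.95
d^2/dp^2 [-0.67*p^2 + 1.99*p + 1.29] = -1.34000000000000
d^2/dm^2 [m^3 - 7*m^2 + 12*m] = 6*m - 14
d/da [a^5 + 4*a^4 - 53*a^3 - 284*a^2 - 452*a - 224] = 5*a^4 + 16*a^3 - 159*a^2 - 568*a - 452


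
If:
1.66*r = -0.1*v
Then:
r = -0.0602409638554217*v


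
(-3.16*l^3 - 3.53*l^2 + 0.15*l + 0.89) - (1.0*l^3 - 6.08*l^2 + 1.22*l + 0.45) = -4.16*l^3 + 2.55*l^2 - 1.07*l + 0.44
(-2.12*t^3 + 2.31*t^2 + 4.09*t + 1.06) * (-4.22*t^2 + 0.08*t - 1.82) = 8.9464*t^5 - 9.9178*t^4 - 13.2166*t^3 - 8.3502*t^2 - 7.359*t - 1.9292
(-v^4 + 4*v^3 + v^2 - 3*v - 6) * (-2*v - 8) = 2*v^5 - 34*v^3 - 2*v^2 + 36*v + 48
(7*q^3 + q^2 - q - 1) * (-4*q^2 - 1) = -28*q^5 - 4*q^4 - 3*q^3 + 3*q^2 + q + 1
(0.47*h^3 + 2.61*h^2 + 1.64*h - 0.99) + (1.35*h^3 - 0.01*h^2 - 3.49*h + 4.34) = 1.82*h^3 + 2.6*h^2 - 1.85*h + 3.35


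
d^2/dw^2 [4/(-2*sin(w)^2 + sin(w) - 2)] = 4*(16*sin(w)^4 - 6*sin(w)^3 - 39*sin(w)^2 + 14*sin(w) + 6)/(-sin(w) - cos(2*w) + 3)^3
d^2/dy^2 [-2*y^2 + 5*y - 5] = -4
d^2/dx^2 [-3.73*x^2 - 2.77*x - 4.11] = -7.46000000000000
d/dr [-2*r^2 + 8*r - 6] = 8 - 4*r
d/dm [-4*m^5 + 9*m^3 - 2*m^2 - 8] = m*(-20*m^3 + 27*m - 4)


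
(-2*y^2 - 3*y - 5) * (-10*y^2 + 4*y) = 20*y^4 + 22*y^3 + 38*y^2 - 20*y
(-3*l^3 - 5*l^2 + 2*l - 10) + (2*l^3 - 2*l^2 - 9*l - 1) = -l^3 - 7*l^2 - 7*l - 11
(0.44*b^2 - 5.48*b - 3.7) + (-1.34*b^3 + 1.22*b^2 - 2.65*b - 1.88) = -1.34*b^3 + 1.66*b^2 - 8.13*b - 5.58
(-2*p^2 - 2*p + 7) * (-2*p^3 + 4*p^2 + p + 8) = 4*p^5 - 4*p^4 - 24*p^3 + 10*p^2 - 9*p + 56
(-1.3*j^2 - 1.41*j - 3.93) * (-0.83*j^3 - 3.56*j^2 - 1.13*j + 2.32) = 1.079*j^5 + 5.7983*j^4 + 9.7505*j^3 + 12.5681*j^2 + 1.1697*j - 9.1176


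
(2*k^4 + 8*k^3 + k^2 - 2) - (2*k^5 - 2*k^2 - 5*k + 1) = -2*k^5 + 2*k^4 + 8*k^3 + 3*k^2 + 5*k - 3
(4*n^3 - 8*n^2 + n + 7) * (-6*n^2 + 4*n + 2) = -24*n^5 + 64*n^4 - 30*n^3 - 54*n^2 + 30*n + 14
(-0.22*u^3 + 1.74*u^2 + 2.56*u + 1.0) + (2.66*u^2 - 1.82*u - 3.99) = -0.22*u^3 + 4.4*u^2 + 0.74*u - 2.99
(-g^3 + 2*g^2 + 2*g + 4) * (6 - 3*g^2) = 3*g^5 - 6*g^4 - 12*g^3 + 12*g + 24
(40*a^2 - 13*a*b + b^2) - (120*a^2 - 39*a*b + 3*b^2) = -80*a^2 + 26*a*b - 2*b^2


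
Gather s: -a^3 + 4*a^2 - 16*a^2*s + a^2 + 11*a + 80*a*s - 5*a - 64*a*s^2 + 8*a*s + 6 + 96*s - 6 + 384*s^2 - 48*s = -a^3 + 5*a^2 + 6*a + s^2*(384 - 64*a) + s*(-16*a^2 + 88*a + 48)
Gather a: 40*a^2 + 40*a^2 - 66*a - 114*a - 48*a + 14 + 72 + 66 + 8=80*a^2 - 228*a + 160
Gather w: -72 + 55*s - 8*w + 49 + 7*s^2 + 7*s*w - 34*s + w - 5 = 7*s^2 + 21*s + w*(7*s - 7) - 28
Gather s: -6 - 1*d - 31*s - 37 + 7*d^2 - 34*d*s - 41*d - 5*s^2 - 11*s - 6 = 7*d^2 - 42*d - 5*s^2 + s*(-34*d - 42) - 49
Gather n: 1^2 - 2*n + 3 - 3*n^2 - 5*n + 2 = -3*n^2 - 7*n + 6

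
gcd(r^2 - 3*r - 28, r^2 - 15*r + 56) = r - 7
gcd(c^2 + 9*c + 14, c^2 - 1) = 1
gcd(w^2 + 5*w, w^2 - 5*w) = w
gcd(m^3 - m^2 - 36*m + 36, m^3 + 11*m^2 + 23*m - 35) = m - 1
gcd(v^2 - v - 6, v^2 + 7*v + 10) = v + 2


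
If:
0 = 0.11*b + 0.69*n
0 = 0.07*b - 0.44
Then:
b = 6.29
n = -1.00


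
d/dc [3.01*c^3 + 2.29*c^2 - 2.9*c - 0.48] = 9.03*c^2 + 4.58*c - 2.9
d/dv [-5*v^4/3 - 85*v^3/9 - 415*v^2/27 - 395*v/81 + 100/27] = -20*v^3/3 - 85*v^2/3 - 830*v/27 - 395/81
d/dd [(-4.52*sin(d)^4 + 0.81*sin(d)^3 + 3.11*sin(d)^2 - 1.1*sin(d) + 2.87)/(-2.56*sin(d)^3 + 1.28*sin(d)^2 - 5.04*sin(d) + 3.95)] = (11.5712*sin(d)^6 - 11.5712*sin(d)^5 + 77.3408*sin(d)^4 - 85.2128*sin(d)^3 + 17.3737*sin(d)^2 + 17.2218*sin(d) + 10.1198)*cos(d)/(6.5536*sin(d)^6 - 6.5536*sin(d)^5 + 27.4432*sin(d)^4 - 33.1264*sin(d)^3 + 35.5136*sin(d)^2 - 39.816*sin(d) + 15.6025)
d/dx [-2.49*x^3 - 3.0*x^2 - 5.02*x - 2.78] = -7.47*x^2 - 6.0*x - 5.02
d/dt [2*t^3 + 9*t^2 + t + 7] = 6*t^2 + 18*t + 1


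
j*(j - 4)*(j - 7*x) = j^3 - 7*j^2*x - 4*j^2 + 28*j*x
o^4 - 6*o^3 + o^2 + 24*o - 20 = (o - 5)*(o - 2)*(o - 1)*(o + 2)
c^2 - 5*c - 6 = (c - 6)*(c + 1)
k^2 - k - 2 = (k - 2)*(k + 1)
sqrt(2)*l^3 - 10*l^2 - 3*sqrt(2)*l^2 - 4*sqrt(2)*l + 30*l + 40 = (l - 4)*(l - 5*sqrt(2))*(sqrt(2)*l + sqrt(2))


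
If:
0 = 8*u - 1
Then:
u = 1/8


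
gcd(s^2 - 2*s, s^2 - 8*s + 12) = s - 2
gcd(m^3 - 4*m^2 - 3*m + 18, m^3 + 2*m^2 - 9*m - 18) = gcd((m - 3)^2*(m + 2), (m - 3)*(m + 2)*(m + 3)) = m^2 - m - 6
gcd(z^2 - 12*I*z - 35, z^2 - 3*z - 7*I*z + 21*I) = z - 7*I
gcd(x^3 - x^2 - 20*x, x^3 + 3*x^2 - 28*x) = x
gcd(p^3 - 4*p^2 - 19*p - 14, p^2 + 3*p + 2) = p^2 + 3*p + 2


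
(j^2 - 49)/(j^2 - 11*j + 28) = (j + 7)/(j - 4)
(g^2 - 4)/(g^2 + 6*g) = (g^2 - 4)/(g*(g + 6))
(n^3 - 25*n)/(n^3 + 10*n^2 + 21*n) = (n^2 - 25)/(n^2 + 10*n + 21)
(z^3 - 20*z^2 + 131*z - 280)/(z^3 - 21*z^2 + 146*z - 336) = (z - 5)/(z - 6)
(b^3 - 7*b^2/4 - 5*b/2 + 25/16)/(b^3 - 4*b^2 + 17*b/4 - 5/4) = (b + 5/4)/(b - 1)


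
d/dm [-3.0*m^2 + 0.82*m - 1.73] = 0.82 - 6.0*m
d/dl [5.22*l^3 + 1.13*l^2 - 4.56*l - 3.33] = 15.66*l^2 + 2.26*l - 4.56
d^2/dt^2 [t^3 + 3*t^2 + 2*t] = 6*t + 6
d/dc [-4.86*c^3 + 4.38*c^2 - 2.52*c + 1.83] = -14.58*c^2 + 8.76*c - 2.52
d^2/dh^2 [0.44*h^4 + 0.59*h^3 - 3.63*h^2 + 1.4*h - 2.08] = 5.28*h^2 + 3.54*h - 7.26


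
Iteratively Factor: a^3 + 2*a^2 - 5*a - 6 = (a - 2)*(a^2 + 4*a + 3) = (a - 2)*(a + 3)*(a + 1)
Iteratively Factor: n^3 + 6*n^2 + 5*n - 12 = (n + 3)*(n^2 + 3*n - 4) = (n - 1)*(n + 3)*(n + 4)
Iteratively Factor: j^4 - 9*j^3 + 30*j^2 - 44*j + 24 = (j - 2)*(j^3 - 7*j^2 + 16*j - 12) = (j - 2)^2*(j^2 - 5*j + 6) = (j - 3)*(j - 2)^2*(j - 2)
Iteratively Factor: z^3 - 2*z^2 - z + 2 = (z - 1)*(z^2 - z - 2) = (z - 2)*(z - 1)*(z + 1)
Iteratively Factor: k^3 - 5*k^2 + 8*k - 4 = (k - 1)*(k^2 - 4*k + 4) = (k - 2)*(k - 1)*(k - 2)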